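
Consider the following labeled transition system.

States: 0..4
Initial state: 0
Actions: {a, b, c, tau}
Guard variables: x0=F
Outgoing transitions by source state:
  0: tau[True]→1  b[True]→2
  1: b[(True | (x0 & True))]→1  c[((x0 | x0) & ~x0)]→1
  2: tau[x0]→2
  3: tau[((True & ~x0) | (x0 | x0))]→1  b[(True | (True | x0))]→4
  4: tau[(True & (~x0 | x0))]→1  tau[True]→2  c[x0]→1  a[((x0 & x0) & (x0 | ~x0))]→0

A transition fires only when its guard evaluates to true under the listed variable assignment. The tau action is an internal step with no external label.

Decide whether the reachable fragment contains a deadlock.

Reachable = {0,1,2}
  0: b→2  tau→1  [2 exit(s)]
  1: b→1  [1 exit(s)]
  2: ∅  [STUCK]
trace reaching 2: b

Answer: DEADLOCK at state 2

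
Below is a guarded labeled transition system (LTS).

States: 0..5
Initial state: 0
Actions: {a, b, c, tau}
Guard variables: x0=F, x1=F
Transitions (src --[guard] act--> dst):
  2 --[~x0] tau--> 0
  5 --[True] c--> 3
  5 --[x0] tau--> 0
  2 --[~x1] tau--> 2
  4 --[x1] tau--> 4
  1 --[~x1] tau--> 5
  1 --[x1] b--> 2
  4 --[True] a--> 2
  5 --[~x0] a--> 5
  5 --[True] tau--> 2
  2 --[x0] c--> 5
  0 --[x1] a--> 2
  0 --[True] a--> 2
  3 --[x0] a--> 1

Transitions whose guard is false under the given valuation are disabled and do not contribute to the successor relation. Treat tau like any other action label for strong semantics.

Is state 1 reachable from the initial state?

Guard filter leaves 8 enabled edge(s).
depth 0: {0}
depth 1: {2}  now seen {0,2}
Reachable = {0,2}

Answer: UNREACHABLE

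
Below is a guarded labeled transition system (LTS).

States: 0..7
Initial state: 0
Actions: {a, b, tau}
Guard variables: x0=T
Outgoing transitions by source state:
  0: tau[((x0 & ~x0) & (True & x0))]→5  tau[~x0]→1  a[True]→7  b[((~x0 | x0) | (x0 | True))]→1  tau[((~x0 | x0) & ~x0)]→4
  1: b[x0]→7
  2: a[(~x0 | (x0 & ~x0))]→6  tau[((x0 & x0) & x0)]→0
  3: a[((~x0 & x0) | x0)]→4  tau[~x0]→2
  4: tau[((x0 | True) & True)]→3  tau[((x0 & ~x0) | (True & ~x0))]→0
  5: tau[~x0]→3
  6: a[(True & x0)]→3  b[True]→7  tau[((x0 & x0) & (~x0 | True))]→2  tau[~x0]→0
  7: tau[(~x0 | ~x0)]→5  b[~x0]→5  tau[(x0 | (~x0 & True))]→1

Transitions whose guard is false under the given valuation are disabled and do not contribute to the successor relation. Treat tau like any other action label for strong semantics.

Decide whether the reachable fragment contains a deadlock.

Reach set: {0,1,7}
  0: a→7  b→1  [2 exit(s)]
  1: b→7  [1 exit(s)]
  7: tau→1  [1 exit(s)]

Answer: DEADLOCK-FREE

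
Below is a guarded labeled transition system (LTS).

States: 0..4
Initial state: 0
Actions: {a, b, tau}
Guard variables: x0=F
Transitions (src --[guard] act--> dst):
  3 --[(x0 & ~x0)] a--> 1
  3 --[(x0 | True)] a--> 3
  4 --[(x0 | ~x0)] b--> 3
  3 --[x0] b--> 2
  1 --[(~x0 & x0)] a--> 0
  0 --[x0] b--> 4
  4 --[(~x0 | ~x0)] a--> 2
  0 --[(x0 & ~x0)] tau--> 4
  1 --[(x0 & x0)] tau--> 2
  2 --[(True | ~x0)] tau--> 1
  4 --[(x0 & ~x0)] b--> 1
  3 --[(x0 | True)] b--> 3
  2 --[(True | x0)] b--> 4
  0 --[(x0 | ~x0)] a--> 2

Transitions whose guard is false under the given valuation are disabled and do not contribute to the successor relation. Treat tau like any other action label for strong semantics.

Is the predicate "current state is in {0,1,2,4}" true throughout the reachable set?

Safe = {0,1,2,4}
R = {0,1,2,3,4}
  0: ok
  1: ok
  2: ok
  3: ✗ unsafe
  4: ok
witness against invariant: a·b·b → 3

Answer: INVARIANT VIOLATED at state 3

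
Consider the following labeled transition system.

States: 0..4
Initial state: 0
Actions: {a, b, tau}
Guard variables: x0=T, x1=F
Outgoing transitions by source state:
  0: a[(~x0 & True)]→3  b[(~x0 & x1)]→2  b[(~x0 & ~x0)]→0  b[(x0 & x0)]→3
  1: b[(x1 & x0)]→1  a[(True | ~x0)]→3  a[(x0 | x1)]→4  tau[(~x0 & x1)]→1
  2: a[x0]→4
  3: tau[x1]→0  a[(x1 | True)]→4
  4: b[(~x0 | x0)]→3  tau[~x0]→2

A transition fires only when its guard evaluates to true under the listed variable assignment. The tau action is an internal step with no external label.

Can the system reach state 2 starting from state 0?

Answer: UNREACHABLE

Working:
6 transition(s) survive guard evaluation.
Layer 0: {0}
Layer 1: {3}  total {0,3}
Layer 2: {4}  total {0,3,4}
Reachable = {0,3,4}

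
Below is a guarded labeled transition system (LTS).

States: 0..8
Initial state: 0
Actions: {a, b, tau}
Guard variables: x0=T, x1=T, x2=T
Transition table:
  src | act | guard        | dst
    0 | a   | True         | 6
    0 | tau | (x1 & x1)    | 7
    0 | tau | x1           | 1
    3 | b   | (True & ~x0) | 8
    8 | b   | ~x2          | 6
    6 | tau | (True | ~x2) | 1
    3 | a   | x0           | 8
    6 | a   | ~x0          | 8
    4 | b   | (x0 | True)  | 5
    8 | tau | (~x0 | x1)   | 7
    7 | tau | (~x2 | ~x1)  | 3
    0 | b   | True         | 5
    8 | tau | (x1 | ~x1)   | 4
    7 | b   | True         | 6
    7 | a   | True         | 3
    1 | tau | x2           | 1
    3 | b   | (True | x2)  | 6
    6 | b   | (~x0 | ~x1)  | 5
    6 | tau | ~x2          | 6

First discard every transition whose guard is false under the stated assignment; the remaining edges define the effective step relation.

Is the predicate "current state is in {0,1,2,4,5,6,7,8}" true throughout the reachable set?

Answer: INVARIANT VIOLATED at state 3

Working:
Safe = {0,1,2,4,5,6,7,8}
Reachable = {0,1,3,4,5,6,7,8}
  0: safe
  1: safe
  3: VIOLATES
  4: safe
  5: safe
  6: safe
  7: safe
  8: safe
reach 3 via tau·a — violates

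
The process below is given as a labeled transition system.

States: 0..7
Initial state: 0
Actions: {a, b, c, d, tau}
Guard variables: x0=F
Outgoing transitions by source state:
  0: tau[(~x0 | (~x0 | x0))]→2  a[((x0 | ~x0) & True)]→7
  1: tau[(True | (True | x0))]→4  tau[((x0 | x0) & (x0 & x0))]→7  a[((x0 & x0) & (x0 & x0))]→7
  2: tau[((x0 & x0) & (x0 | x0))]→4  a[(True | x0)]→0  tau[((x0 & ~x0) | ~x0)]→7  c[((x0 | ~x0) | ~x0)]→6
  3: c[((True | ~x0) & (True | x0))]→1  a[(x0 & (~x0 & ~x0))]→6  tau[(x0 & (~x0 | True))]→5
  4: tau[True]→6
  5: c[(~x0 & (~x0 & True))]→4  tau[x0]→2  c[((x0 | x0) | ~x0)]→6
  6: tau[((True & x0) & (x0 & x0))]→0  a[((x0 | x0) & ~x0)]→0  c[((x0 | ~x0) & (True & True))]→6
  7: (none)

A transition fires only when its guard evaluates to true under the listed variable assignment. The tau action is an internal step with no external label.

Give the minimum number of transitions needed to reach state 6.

Answer: 2

Working:
Layered search for 6:
  Layer 0: {0}
  Layer 1: {2,7}
  Layer 2: {6}
depth(6)=2, e.g. tau·c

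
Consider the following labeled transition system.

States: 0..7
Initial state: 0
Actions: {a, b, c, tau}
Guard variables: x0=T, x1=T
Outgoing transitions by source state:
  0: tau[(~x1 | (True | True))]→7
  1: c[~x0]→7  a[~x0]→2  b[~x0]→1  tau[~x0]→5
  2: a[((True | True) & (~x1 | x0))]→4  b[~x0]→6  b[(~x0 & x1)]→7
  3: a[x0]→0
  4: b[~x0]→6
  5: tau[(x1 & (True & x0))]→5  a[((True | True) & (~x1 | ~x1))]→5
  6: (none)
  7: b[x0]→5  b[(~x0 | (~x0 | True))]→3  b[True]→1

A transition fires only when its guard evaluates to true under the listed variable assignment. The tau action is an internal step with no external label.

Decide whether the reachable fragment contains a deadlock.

Reach set: {0,1,3,5,7}
  0: tau→7  [1 exit(s)]
  1: ∅  [deadlock]
  3: a→0  [1 exit(s)]
  5: tau→5  [1 exit(s)]
  7: b→1  b→3  b→5  [3 exit(s)]
witness 1: tau·b

Answer: DEADLOCK at state 1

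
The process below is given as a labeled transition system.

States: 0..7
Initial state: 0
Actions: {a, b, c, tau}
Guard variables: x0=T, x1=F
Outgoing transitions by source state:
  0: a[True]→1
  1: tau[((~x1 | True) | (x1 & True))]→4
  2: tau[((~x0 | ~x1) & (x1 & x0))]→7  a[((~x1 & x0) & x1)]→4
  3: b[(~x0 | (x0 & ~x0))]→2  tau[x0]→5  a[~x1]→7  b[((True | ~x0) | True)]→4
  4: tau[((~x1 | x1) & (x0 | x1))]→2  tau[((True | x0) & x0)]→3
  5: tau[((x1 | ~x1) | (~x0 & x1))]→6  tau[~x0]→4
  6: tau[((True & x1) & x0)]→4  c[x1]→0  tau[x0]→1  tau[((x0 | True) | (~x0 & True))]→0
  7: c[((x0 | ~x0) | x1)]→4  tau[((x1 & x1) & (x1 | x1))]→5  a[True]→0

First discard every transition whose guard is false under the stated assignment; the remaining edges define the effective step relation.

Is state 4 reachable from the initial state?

After dropping false guards: 12 live edges.
L0 = {0}
L1 = {1}  now seen {0,1}
L2 = {4}  now seen {0,1,4}
L3 = {2,3}  now seen {0,1,2,3,4}
L4 = {5,7}  now seen {0,1,2,3,4,5,7}
L5 = {6}  now seen {0,1,2,3,4,5,6,7}
R = {0,1,2,3,4,5,6,7}
Path to 4: a·tau

Answer: REACHABLE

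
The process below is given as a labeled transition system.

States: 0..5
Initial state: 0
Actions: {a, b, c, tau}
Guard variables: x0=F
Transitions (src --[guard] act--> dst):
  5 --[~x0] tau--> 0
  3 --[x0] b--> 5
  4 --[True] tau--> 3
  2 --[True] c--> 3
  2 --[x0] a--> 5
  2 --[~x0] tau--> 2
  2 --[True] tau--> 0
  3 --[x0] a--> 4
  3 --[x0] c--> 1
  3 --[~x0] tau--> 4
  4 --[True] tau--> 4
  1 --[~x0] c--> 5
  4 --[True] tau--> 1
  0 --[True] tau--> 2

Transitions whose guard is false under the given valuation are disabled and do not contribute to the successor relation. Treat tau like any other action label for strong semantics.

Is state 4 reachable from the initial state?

10 transition(s) survive guard evaluation.
Layer 0: {0}
Layer 1: {2}  cumulative {0,2}
Layer 2: {3}  cumulative {0,2,3}
Layer 3: {4}  cumulative {0,2,3,4}
Layer 4: {1}  cumulative {0,1,2,3,4}
Layer 5: {5}  cumulative {0,1,2,3,4,5}
Reach set: {0,1,2,3,4,5}
Path to 4: tau·c·tau

Answer: REACHABLE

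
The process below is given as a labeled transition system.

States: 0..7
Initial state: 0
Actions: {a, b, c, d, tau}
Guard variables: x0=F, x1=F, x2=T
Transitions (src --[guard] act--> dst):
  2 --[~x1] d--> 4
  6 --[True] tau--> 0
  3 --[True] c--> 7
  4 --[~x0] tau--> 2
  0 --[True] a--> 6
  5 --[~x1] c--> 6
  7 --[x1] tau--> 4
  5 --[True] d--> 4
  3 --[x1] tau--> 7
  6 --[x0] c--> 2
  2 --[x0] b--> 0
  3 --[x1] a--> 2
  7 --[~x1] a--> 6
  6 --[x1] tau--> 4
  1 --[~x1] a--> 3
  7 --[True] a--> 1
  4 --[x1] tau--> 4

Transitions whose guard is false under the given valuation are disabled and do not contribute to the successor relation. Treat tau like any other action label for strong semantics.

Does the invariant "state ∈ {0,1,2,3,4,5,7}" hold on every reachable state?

Answer: INVARIANT VIOLATED at state 6

Trace:
Allowed set {0,1,2,3,4,5,7}
R = {0,6}
  0: safe
  6: ✗ unsafe
witness against invariant: a → 6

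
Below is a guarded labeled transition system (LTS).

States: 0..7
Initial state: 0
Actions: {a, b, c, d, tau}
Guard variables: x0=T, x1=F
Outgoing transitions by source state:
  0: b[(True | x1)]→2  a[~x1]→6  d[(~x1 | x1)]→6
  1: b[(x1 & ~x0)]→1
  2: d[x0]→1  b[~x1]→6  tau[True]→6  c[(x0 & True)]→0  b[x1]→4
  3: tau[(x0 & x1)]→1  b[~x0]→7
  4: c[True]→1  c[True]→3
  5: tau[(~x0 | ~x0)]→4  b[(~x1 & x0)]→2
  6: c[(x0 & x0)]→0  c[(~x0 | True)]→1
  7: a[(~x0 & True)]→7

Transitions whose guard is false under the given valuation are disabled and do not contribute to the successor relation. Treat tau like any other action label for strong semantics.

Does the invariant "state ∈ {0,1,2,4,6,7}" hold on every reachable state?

Safe = {0,1,2,4,6,7}
R = {0,1,2,6}
  0: safe
  1: safe
  2: safe
  6: safe

Answer: INVARIANT HOLDS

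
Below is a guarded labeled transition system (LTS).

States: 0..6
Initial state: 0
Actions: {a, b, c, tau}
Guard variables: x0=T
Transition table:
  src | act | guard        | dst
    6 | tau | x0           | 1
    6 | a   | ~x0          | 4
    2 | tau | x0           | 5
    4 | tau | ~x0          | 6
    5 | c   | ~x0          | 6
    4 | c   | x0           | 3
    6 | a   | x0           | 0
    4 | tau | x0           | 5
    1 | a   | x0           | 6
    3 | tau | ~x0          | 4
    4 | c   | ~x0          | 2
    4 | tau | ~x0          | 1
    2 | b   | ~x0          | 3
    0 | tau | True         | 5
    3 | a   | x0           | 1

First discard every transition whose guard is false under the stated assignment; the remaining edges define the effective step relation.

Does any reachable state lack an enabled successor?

R = {0,5}
  0: tau→5  [1 exit(s)]
  5: ∅  [deadlock]
trace reaching 5: tau

Answer: DEADLOCK at state 5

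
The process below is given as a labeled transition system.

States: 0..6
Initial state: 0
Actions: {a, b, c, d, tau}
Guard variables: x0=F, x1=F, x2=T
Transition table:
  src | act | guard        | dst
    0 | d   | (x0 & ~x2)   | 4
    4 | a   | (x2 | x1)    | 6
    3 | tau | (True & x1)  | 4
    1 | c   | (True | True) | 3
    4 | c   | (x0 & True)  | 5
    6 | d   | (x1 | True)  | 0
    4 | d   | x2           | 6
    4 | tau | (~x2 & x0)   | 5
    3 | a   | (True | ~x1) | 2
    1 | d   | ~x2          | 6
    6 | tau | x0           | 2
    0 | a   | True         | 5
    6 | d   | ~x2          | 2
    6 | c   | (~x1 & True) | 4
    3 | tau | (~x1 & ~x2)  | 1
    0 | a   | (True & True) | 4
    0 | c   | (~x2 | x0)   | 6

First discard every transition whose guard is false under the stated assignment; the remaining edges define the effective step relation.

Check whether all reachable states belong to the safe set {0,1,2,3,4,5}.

Safe = {0,1,2,3,4,5}
Reach set: {0,4,5,6}
  0: safe
  4: safe
  5: safe
  6: ✗ unsafe
reach 6 via a·a — violates

Answer: INVARIANT VIOLATED at state 6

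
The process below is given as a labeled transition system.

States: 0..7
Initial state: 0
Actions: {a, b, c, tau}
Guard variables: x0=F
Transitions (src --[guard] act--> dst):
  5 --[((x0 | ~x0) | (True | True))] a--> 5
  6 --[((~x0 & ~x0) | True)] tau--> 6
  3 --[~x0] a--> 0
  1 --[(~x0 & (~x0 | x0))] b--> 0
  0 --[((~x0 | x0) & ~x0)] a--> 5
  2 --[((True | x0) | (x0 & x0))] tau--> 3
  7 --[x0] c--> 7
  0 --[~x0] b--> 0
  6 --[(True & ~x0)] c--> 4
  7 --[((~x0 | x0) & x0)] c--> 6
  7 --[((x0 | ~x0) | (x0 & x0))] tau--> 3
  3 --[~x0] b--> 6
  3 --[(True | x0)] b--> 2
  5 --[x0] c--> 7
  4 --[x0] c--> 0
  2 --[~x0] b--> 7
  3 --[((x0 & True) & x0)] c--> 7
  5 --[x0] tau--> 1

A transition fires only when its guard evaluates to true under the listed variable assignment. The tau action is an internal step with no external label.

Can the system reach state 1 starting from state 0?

Answer: UNREACHABLE

Working:
12 transition(s) survive guard evaluation.
Layer 0: {0}
Layer 1: {5}  total {0,5}
R = {0,5}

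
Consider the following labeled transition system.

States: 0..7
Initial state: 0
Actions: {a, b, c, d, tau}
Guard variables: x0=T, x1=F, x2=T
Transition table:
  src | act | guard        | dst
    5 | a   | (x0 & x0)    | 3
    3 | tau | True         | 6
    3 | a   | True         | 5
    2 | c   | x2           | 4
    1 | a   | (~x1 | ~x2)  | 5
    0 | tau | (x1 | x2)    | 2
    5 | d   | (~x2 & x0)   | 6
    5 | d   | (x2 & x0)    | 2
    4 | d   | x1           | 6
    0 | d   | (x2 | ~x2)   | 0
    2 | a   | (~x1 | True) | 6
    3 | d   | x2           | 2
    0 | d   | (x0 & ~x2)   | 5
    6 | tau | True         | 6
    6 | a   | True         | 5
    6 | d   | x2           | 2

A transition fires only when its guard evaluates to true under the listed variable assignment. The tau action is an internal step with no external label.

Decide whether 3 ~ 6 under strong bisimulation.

Refine partition for ~:
  P[0] = {{0,1,2,3,4,5,6,7}}
  P[1] = {{0},{1},{2},{3,6},{4,7},{5}}
Fixed point at round 2; 6 class(es).
3∈{3,6}, 6∈{3,6}

Answer: BISIMILAR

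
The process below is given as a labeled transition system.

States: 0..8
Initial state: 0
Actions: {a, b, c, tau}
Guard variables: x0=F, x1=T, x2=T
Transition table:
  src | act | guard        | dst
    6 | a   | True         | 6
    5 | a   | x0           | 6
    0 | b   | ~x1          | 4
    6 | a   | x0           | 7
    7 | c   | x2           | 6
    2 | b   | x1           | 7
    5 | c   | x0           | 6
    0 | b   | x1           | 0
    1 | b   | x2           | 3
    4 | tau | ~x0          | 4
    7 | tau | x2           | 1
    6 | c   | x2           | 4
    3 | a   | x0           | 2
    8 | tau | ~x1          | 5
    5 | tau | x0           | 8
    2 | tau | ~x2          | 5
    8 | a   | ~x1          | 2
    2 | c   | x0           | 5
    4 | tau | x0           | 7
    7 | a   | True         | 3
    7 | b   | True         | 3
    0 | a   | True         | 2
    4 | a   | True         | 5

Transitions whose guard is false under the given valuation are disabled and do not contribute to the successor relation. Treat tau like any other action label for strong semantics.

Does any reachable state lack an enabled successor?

Answer: DEADLOCK at state 3

Working:
Reach set: {0,1,2,3,4,5,6,7}
  0: a→2  b→0  [deg 2]
  1: b→3  [deg 1]
  2: b→7  [deg 1]
  3: ∅  [deadlock]
  4: a→5  tau→4  [deg 2]
  5: ∅  [deadlock]
  6: a→6  c→4  [deg 2]
  7: a→3  b→3  c→6  tau→1  [deg 4]
witness 3: a·b·a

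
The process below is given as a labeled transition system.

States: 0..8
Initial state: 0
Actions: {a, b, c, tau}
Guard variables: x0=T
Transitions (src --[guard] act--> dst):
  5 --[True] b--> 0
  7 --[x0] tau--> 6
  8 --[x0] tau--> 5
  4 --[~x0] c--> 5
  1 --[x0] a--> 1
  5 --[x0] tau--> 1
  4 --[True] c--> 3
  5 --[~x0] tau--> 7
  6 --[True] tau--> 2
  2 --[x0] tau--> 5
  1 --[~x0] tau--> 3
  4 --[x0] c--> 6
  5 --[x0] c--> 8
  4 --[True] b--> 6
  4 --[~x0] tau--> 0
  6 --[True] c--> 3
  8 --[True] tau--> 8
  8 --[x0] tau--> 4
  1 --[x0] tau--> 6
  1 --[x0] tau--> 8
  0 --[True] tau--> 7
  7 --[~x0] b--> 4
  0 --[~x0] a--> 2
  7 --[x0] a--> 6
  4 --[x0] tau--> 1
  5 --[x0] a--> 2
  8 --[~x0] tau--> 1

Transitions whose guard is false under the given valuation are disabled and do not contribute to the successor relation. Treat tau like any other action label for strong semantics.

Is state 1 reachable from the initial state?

Guard filter leaves 20 enabled edge(s).
Layer 0: {0}
Layer 1: {7}  total {0,7}
Layer 2: {6}  total {0,6,7}
Layer 3: {2,3}  total {0,2,3,6,7}
Layer 4: {5}  total {0,2,3,5,6,7}
Layer 5: {1,8}  total {0,1,2,3,5,6,7,8}
Layer 6: {4}  total {0,1,2,3,4,5,6,7,8}
R = {0,1,2,3,4,5,6,7,8}
trace reaching 1: tau·tau·tau·tau·tau

Answer: REACHABLE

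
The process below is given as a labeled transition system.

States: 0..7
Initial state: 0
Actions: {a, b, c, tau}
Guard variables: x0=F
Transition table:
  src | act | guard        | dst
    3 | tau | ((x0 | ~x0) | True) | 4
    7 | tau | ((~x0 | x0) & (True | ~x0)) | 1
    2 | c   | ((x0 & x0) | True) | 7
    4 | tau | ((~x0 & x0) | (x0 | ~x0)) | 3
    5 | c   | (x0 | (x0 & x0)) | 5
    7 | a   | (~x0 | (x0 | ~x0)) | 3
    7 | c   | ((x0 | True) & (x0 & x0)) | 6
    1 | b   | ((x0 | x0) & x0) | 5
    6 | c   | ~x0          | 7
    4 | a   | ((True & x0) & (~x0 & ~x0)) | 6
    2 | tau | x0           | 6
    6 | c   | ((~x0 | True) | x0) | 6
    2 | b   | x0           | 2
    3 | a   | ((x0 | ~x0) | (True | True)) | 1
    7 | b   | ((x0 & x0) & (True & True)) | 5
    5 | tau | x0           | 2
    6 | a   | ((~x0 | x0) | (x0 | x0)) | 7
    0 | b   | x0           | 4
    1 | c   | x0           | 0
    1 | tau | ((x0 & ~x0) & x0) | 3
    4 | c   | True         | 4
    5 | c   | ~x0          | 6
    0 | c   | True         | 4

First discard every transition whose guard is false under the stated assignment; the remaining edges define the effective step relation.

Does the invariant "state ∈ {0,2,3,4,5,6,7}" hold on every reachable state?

Answer: INVARIANT VIOLATED at state 1

Analysis:
Inv-set: {0,2,3,4,5,6,7}
Reachable = {0,1,3,4}
  0: ✓
  1: VIOLATES
  3: ✓
  4: ✓
counterexample path to 1: c·tau·a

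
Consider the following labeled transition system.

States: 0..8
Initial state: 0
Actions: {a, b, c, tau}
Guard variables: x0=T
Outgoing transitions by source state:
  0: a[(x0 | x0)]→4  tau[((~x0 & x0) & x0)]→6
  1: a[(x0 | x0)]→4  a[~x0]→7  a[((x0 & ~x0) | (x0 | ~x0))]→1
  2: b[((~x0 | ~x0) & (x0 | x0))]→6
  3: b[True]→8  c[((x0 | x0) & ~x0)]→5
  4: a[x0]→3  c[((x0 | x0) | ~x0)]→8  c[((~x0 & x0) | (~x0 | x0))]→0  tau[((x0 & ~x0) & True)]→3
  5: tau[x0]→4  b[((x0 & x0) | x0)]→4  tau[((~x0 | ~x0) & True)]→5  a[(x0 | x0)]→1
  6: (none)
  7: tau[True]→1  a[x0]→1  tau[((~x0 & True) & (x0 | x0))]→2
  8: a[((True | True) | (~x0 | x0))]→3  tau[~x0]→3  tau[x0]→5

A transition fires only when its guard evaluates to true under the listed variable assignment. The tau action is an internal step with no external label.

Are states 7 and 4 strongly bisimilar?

Compute ~ classes (split until stable):
  round 0: {{0,1,2,3,4,5,6,7,8}}
  round 1: {{0,1},{2,6},{3},{4},{5},{7,8}}
  round 2: {{0},{1},{2,6},{3},{4},{5},{7},{8}}
8 equivalence class(es) (converged in 3)
[7]={7}  [4]={4}

Answer: NOT BISIMILAR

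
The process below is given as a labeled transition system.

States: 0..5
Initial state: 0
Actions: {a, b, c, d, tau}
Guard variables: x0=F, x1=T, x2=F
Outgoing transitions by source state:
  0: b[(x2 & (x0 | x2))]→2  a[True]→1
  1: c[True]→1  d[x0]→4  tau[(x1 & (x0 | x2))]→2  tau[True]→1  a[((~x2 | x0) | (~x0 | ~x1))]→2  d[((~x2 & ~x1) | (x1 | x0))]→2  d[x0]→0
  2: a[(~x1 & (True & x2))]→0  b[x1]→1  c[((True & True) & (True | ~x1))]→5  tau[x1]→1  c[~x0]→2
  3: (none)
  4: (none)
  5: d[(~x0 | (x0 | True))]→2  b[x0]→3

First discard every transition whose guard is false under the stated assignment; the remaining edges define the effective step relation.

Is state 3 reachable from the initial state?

10 transition(s) survive guard evaluation.
depth 0: {0}
depth 1: {1}  cumulative {0,1}
depth 2: {2}  cumulative {0,1,2}
depth 3: {5}  cumulative {0,1,2,5}
Reach set: {0,1,2,5}

Answer: UNREACHABLE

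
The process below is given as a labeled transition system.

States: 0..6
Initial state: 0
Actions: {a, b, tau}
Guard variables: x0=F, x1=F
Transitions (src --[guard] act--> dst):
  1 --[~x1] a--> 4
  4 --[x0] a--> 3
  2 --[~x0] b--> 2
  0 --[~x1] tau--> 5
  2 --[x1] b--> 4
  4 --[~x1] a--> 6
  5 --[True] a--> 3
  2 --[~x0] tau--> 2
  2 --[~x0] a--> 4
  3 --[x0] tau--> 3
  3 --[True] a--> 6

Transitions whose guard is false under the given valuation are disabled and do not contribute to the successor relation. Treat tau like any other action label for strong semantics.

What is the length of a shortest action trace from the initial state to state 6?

Breadth-first toward 6:
  L0 = {0}
  L1 = {5}
  L2 = {3}
  L3 = {6}
first hit 6 at d=3 via tau·a·a

Answer: 3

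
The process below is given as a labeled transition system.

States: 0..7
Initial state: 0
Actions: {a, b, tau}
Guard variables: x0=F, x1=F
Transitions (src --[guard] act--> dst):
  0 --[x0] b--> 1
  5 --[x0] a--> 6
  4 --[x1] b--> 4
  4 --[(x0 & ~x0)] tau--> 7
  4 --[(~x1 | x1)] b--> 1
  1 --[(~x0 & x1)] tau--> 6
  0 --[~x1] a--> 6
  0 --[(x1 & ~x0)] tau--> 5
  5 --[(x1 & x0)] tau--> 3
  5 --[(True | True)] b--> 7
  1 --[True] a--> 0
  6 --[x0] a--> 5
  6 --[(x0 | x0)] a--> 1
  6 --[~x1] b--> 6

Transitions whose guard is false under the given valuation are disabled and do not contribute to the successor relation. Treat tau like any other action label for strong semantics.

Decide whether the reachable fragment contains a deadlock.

Answer: DEADLOCK-FREE

Analysis:
Reachable = {0,6}
  0: a→6  [1 exit(s)]
  6: b→6  [1 exit(s)]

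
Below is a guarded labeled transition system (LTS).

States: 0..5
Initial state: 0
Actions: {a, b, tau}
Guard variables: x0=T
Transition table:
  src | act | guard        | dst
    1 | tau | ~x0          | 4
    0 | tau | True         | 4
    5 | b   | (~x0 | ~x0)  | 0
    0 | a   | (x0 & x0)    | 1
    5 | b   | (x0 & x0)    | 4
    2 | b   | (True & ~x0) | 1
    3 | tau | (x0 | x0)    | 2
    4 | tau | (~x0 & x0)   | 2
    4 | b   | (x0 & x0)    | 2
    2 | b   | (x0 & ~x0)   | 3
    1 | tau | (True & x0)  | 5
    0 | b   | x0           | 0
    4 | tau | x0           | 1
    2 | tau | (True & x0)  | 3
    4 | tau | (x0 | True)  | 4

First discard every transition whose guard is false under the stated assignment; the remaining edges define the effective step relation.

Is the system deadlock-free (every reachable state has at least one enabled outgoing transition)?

Answer: DEADLOCK-FREE

Working:
Reach set: {0,1,2,3,4,5}
  0: a→1  b→0  tau→4  [3 exit(s)]
  1: tau→5  [1 exit(s)]
  2: tau→3  [1 exit(s)]
  3: tau→2  [1 exit(s)]
  4: b→2  tau→1  tau→4  [3 exit(s)]
  5: b→4  [1 exit(s)]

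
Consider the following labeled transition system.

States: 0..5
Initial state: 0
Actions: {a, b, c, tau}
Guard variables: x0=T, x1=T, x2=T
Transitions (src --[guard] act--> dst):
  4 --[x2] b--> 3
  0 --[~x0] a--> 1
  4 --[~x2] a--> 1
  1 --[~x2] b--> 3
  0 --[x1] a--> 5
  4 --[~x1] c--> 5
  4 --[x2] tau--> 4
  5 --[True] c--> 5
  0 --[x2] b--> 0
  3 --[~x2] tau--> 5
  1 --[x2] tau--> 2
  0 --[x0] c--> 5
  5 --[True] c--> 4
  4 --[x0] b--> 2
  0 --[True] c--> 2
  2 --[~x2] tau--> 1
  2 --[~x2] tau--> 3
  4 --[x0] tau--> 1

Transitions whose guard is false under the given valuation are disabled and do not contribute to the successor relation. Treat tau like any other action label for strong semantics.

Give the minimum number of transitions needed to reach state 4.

Answer: 2

Analysis:
BFS to 4:
  Layer 0: {0}
  Layer 1: {2,5}
  Layer 2: {4}
4 enters at depth 2; path a·c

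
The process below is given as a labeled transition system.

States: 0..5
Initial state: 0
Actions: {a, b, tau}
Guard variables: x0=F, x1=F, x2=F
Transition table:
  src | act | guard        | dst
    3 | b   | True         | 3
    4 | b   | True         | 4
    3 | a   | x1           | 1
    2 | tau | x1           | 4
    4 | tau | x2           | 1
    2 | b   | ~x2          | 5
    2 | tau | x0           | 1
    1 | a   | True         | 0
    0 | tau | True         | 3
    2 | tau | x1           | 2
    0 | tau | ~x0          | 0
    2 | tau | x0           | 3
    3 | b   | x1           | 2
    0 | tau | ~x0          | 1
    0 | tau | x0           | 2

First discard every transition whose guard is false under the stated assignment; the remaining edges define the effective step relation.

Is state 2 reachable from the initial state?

Answer: UNREACHABLE

Analysis:
7 transition(s) survive guard evaluation.
depth 0: {0}
depth 1: {1,3}  now seen {0,1,3}
Reach set: {0,1,3}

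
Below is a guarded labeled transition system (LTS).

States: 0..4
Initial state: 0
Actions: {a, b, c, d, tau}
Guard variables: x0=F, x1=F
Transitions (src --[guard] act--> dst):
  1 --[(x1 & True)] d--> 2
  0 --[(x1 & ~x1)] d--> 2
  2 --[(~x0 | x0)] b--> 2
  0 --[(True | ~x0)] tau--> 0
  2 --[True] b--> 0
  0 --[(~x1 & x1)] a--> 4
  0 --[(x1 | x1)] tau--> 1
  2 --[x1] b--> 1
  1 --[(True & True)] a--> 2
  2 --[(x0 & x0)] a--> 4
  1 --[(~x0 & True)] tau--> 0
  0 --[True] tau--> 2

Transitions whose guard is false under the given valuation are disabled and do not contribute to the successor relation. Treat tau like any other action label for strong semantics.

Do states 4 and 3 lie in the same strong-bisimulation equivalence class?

Answer: BISIMILAR

Working:
Bisimulation quotient by refinement:
  P[0] = {{0,1,2,3,4}}
  P[1] = {{0},{1},{2},{3,4}}
stable after 2 split(s): 4 block(s)
[4]={3,4}  [3]={3,4}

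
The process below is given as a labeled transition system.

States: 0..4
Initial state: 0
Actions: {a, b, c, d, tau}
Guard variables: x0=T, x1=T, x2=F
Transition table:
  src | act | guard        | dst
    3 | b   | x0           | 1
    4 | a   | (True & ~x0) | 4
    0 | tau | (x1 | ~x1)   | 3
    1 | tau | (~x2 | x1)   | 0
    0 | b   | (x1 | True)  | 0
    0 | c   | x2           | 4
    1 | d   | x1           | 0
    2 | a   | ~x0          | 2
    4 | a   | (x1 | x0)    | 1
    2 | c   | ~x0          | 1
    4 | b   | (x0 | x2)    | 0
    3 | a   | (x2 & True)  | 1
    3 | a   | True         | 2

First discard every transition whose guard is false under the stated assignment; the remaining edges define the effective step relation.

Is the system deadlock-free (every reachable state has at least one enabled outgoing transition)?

Answer: DEADLOCK at state 2

Analysis:
R = {0,1,2,3}
  0: b→0  tau→3  [deg 2]
  1: d→0  tau→0  [deg 2]
  2: ∅  [STUCK]
  3: a→2  b→1  [deg 2]
Path to 2: tau·a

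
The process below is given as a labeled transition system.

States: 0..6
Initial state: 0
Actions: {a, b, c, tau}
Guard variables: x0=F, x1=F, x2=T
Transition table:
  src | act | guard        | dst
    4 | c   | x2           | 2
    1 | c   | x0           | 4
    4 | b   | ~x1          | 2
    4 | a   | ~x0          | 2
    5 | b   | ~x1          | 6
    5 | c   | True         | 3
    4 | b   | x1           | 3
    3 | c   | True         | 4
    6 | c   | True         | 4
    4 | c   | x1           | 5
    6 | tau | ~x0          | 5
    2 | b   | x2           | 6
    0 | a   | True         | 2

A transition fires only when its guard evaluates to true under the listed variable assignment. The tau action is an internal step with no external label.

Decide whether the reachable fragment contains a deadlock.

Answer: DEADLOCK-FREE

Working:
R = {0,2,3,4,5,6}
  0: a→2  [1 exit(s)]
  2: b→6  [1 exit(s)]
  3: c→4  [1 exit(s)]
  4: a→2  b→2  c→2  [3 exit(s)]
  5: b→6  c→3  [2 exit(s)]
  6: c→4  tau→5  [2 exit(s)]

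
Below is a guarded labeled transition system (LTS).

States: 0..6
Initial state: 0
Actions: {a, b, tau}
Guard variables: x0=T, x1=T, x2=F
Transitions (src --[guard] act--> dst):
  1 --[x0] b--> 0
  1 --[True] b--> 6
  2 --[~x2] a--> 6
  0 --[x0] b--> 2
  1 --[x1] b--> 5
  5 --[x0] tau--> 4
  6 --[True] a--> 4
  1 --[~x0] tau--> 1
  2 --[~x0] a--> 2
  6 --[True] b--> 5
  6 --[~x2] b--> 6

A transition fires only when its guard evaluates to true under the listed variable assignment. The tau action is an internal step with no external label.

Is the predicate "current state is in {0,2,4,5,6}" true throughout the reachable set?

Inv-set: {0,2,4,5,6}
Reachable = {0,2,4,5,6}
  0: ok
  2: ok
  4: ok
  5: ok
  6: ok

Answer: INVARIANT HOLDS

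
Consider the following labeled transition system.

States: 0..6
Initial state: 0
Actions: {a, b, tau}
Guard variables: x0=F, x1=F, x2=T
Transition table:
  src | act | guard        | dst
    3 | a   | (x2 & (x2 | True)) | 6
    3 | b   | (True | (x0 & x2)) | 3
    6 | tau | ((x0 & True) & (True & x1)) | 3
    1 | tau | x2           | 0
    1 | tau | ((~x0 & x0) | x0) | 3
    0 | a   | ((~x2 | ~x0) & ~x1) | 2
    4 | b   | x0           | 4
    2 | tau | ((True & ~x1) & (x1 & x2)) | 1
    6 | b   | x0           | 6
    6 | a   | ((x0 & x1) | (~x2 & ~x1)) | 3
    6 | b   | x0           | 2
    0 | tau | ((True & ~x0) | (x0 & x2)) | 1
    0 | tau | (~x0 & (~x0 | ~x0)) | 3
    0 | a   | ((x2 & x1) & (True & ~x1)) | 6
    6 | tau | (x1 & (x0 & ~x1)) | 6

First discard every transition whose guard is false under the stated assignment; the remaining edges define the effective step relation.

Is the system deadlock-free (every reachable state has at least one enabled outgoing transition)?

R = {0,1,2,3,6}
  0: a→2  tau→1  tau→3  [deg 3]
  1: tau→0  [deg 1]
  2: ∅  [no exit]
  3: a→6  b→3  [deg 2]
  6: ∅  [no exit]
trace reaching 2: a

Answer: DEADLOCK at state 2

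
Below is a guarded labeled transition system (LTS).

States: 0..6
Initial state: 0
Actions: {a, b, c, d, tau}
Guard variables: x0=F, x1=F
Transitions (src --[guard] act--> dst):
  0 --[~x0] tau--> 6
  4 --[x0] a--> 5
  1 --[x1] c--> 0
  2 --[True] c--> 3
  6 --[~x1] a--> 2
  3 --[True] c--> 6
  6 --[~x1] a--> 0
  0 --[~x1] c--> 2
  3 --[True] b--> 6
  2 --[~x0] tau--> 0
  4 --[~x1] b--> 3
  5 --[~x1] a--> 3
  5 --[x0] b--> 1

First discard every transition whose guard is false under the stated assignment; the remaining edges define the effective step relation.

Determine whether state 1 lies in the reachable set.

After dropping false guards: 10 live edges.
depth 0: {0}
depth 1: {2,6}  cumulative {0,2,6}
depth 2: {3}  cumulative {0,2,3,6}
R = {0,2,3,6}

Answer: UNREACHABLE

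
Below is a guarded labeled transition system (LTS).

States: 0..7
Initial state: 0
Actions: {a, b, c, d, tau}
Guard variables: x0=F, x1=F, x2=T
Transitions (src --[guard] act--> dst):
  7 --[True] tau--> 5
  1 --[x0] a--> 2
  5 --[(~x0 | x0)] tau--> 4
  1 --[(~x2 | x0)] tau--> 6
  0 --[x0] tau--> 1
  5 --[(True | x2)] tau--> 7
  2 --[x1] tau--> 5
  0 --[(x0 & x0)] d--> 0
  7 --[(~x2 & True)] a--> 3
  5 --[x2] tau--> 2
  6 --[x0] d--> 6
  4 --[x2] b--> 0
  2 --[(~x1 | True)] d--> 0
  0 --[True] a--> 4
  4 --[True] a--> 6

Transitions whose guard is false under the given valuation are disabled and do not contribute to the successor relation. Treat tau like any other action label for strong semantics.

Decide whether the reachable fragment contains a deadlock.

Answer: DEADLOCK at state 6

Working:
R = {0,4,6}
  0: a→4  [1 exit(s)]
  4: a→6  b→0  [2 exit(s)]
  6: ∅  [deadlock]
witness 6: a·a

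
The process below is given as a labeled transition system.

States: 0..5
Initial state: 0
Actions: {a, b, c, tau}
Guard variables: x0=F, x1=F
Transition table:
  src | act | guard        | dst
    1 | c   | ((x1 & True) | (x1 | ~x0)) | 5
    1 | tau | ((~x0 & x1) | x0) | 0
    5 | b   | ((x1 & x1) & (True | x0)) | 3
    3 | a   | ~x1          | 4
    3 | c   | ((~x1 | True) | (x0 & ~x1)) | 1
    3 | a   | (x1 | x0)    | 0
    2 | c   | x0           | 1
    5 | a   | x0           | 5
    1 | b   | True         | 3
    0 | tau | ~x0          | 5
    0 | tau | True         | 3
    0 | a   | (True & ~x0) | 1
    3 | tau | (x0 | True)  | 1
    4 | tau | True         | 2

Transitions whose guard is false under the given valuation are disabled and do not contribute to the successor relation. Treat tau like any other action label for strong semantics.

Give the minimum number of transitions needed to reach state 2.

BFS to 2:
  Layer 0: {0}
  Layer 1: {1,3,5}
  Layer 2: {4}
  Layer 3: {2}
first hit 2 at d=3 via tau·a·tau

Answer: 3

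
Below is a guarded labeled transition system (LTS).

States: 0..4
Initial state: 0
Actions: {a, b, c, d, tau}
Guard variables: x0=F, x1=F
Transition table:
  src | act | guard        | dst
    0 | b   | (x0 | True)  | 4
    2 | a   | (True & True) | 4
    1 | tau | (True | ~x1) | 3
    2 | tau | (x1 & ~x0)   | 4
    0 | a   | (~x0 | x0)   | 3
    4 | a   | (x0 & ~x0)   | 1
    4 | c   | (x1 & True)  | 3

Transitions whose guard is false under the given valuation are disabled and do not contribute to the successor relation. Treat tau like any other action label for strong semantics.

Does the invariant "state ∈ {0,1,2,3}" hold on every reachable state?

Safe = {0,1,2,3}
R = {0,3,4}
  0: safe
  3: safe
  4: VIOLATES
reach 4 via b — violates

Answer: INVARIANT VIOLATED at state 4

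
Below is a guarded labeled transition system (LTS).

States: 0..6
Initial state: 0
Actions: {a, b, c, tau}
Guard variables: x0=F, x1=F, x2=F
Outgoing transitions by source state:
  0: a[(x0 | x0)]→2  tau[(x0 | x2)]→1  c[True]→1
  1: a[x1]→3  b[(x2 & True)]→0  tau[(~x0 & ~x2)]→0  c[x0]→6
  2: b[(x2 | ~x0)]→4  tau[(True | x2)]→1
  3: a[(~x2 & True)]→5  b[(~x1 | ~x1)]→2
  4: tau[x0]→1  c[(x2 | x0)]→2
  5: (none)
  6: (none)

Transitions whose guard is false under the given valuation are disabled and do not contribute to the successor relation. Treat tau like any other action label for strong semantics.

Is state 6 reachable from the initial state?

After dropping false guards: 6 live edges.
depth 0: {0}
depth 1: {1}  total {0,1}
Reach set: {0,1}

Answer: UNREACHABLE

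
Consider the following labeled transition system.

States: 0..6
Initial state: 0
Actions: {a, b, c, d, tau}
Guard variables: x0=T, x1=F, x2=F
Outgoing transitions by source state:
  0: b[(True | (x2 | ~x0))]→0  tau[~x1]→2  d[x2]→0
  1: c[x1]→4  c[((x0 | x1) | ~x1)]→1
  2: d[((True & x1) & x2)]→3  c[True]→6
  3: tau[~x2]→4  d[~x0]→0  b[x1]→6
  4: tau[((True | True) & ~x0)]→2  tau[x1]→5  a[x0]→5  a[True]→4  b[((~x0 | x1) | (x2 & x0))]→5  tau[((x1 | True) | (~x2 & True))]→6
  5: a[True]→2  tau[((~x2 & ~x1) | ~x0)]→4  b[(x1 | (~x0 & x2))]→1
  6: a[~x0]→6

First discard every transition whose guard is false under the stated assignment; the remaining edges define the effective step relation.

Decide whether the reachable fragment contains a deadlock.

Reachable = {0,2,6}
  0: b→0  tau→2  [2 out]
  2: c→6  [1 out]
  6: ∅  [deadlock]
witness 6: tau·c

Answer: DEADLOCK at state 6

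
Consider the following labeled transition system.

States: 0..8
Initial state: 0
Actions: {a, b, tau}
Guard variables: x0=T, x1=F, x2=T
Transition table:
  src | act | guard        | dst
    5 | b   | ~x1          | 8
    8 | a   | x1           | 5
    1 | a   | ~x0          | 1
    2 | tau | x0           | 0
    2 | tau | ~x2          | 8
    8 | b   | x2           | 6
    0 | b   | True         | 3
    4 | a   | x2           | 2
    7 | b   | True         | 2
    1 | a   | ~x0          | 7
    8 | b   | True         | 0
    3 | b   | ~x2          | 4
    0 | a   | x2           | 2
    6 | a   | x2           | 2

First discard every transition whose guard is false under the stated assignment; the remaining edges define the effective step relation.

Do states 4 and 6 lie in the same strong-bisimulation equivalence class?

Answer: BISIMILAR

Trace:
Refine partition for ~:
  P[0] = {{0,1,2,3,4,5,6,7,8}}
  P[1] = {{0},{1,3},{2},{4,6},{5,7,8}}
  P[2] = {{0},{1,3},{2},{4,6},{5},{7},{8}}
Fixed point at round 3; 7 class(es).
[4]={4,6}  [6]={4,6}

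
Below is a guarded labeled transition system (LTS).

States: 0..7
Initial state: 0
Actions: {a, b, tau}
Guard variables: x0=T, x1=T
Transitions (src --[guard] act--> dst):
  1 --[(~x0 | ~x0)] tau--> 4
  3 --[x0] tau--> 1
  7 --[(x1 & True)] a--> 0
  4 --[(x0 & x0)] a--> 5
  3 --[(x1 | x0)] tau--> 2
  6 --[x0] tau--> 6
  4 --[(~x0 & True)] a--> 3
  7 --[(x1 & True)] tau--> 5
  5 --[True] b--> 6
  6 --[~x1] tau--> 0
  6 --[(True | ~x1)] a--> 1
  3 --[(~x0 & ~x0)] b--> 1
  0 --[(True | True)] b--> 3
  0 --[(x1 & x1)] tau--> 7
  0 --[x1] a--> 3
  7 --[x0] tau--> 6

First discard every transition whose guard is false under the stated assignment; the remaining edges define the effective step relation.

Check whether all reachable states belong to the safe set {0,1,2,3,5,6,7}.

Allowed set {0,1,2,3,5,6,7}
Reach set: {0,1,2,3,5,6,7}
  0: ✓
  1: ✓
  2: ✓
  3: ✓
  5: ✓
  6: ✓
  7: ✓

Answer: INVARIANT HOLDS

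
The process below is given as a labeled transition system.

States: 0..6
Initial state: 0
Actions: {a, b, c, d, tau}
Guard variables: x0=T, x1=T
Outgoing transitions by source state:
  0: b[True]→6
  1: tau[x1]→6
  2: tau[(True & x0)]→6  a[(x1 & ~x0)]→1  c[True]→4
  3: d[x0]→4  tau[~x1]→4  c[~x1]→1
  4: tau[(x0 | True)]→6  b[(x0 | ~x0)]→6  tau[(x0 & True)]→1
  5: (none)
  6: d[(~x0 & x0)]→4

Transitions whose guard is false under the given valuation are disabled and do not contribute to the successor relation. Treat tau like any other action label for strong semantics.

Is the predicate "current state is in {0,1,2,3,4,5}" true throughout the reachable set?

Safe = {0,1,2,3,4,5}
Reachable = {0,6}
  0: safe
  6: ✗ unsafe
reach 6 via b — violates

Answer: INVARIANT VIOLATED at state 6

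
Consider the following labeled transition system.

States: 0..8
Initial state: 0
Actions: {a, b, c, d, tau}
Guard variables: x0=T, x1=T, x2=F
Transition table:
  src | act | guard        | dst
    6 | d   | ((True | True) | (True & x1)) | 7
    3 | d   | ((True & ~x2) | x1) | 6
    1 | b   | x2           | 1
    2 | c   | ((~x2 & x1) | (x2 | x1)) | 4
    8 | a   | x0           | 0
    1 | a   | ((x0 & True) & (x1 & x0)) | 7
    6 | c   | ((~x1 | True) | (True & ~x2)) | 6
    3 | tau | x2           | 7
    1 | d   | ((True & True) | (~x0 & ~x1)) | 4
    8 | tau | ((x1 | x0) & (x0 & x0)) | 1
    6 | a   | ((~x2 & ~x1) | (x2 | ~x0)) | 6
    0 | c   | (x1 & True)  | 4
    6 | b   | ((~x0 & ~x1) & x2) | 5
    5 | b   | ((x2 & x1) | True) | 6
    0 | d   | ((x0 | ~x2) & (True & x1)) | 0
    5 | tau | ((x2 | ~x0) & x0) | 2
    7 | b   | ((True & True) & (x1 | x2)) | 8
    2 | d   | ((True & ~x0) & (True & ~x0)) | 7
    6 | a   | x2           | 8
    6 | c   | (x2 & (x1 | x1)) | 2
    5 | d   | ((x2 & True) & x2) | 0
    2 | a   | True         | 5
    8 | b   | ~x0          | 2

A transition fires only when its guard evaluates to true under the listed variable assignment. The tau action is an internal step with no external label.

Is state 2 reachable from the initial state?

Answer: UNREACHABLE

Analysis:
Guard filter leaves 13 enabled edge(s).
depth 0: {0}
depth 1: {4}  cumulative {0,4}
Reach set: {0,4}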